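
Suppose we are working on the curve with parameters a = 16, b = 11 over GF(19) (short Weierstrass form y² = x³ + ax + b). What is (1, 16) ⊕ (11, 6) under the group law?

(1, 16) + (11, 6). λ = (6 - 16)/(11 - 1) ≡ 9/10 mod 19. 10⁻¹ ≡ 2 (mod 19), so λ ≡ 18.
  x = λ² - 1 - 11 = 324 - 12 ≡ 8; y = λ·(1 - 8) - 16 ≡ 10. → (8, 10)

(8, 10)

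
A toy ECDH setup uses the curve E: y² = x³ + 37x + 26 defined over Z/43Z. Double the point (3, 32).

(38, 19)

tangent at (3, 32): λ = (3·3² + 37)/(2·32) ≡ 21/21. 21⁻¹ ≡ 41 (mod 43) since 21·41 = 861 ≡ 1, so λ ≡ 21·41 ≡ 1.
  x = λ² - 3 - 3 = 1 - 6 ≡ 38; y = λ·(3 - 38) - 32 ≡ 19. → (38, 19)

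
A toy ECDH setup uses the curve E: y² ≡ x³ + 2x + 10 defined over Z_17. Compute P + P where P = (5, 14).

(5, 3)

tangent at (5, 14): λ = (3·5² + 2)/(2·14) ≡ 9/11. 11⁻¹ ≡ 14 (mod 17), so λ ≡ 9·14 ≡ 7.
  x = λ² - 5 - 5 = 49 - 10 ≡ 5; y = λ·(5 - 5) - 14 ≡ 3. → (5, 3)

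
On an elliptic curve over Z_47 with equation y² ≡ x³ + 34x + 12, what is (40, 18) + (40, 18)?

(28, 11)

tangent at (40, 18): λ = (3·40² + 34)/(2·18) ≡ 40/36. 36⁻¹ ≡ 17 (mod 47) since 36·17 = 612 ≡ 1, so λ ≡ 40·17 ≡ 22.
  x = λ² - 40 - 40 = 484 - 80 ≡ 28; y = λ·(40 - 28) - 18 ≡ 11. → (28, 11)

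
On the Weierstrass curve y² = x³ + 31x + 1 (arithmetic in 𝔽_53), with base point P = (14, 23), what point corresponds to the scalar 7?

(5, 49)

Double-and-add on 7 = (111)₂. Start with P = (14, 23) for the leading 1-bit.
double: tangent at (14, 23): λ = (3·14² + 31)/(2·23) ≡ 36/46. 46⁻¹ ≡ 15 (mod 53), so λ ≡ 36·15 ≡ 10.
  x = λ² - 14 - 14 = 100 - 28 ≡ 19; y = λ·(14 - 19) - 23 ≡ 33. → (19, 33)
add P: (19, 33) + (14, 23). λ = (23 - 33)/(14 - 19) ≡ 43/48 mod 53. 48⁻¹ ≡ 21 (mod 53), so λ ≡ 2.
  x = λ² - 19 - 14 = 4 - 33 ≡ 24; y = λ·(19 - 24) - 33 ≡ 10. → (24, 10)
double: tangent at (24, 10): λ = (3·24² + 31)/(2·10) ≡ 10/20. 20⁻¹ ≡ 8 (mod 53), so λ ≡ 10·8 ≡ 27.
  x = λ² - 24 - 24 = 729 - 48 ≡ 45; y = λ·(24 - 45) - 10 ≡ 6. → (45, 6)
add P: (45, 6) + (14, 23). λ = (23 - 6)/(14 - 45) ≡ 17/22 mod 53. 22⁻¹ ≡ 41 (mod 53) since 22·41 = 902 ≡ 1, so λ ≡ 8.
  x = λ² - 45 - 14 = 64 - 59 ≡ 5; y = λ·(45 - 5) - 6 ≡ 49. → (5, 49)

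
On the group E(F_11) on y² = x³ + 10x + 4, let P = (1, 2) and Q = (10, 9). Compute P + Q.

(4, 3)

(1, 2) + (10, 9). λ = (9 - 2)/(10 - 1) ≡ 7/9 mod 11. 9⁻¹ ≡ 5 (mod 11), so λ ≡ 2.
  x = λ² - 1 - 10 = 4 - 11 ≡ 4; y = λ·(1 - 4) - 2 ≡ 3. → (4, 3)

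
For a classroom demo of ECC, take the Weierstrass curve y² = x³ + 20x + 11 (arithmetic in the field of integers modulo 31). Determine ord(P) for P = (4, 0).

2

2P: (4, 0) + (4, 0): same x and y₁ ≡ -y₂, so the sum is the point at infinity.
2P = the point at infinity, so the order is 2.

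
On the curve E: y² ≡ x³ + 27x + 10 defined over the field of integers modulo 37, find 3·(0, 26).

(28, 0)

Write P = (0, 26).
Repeated addition: build up to 3P.
2P: tangent at (0, 26): λ = (3·0² + 27)/(2·26) ≡ 27/15. 15⁻¹ ≡ 5 (mod 37), so λ ≡ 27·5 ≡ 24.
  x = λ² - 0 - 0 = 576 - 0 ≡ 21; y = λ·(0 - 21) - 26 ≡ 25. → (21, 25)
3P: (21, 25) + (0, 26). λ = (26 - 25)/(0 - 21) ≡ 1/16 mod 37. 16⁻¹ ≡ 7 (mod 37), so λ ≡ 7.
  x = λ² - 21 - 0 = 49 - 21 ≡ 28; y = λ·(21 - 28) - 25 ≡ 0. → (28, 0)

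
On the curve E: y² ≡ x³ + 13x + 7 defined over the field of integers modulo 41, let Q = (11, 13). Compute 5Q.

Double-and-add on 5 = (101)₂. Start with Q = (11, 13) for the leading 1-bit.
double: tangent at (11, 13): λ = (3·11² + 13)/(2·13) ≡ 7/26. 26⁻¹ ≡ 30 (mod 41), so λ ≡ 7·30 ≡ 5.
  x = λ² - 11 - 11 = 25 - 22 ≡ 3; y = λ·(11 - 3) - 13 ≡ 27. → (3, 27)
double: tangent at (3, 27): λ = (3·3² + 13)/(2·27) ≡ 40/13. 13⁻¹ ≡ 19 (mod 41), so λ ≡ 40·19 ≡ 22.
  x = λ² - 3 - 3 = 484 - 6 ≡ 27; y = λ·(3 - 27) - 27 ≡ 19. → (27, 19)
add Q: (27, 19) + (11, 13). λ = (13 - 19)/(11 - 27) ≡ 35/25 mod 41. 25⁻¹ ≡ 23 (mod 41) since 25·23 = 575 ≡ 1, so λ ≡ 26.
  x = λ² - 27 - 11 = 676 - 38 ≡ 23; y = λ·(27 - 23) - 19 ≡ 3. → (23, 3)

(23, 3)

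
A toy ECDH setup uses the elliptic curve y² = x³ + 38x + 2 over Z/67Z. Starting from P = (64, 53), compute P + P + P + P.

(43, 26)

Repeated addition: build up to 4P.
2P: tangent at (64, 53): λ = (3·64² + 38)/(2·53) ≡ 65/39. 39⁻¹ ≡ 55 (mod 67) since 39·55 = 2145 ≡ 1, so λ ≡ 65·55 ≡ 24.
  x = λ² - 64 - 64 = 576 - 128 ≡ 46; y = λ·(64 - 46) - 53 ≡ 44. → (46, 44)
3P: (46, 44) + (64, 53). λ = (53 - 44)/(64 - 46) ≡ 9/18 mod 67. 18⁻¹ ≡ 41 (mod 67) since 18·41 = 738 ≡ 1, so λ ≡ 34.
  x = λ² - 46 - 64 = 1156 - 110 ≡ 41; y = λ·(46 - 41) - 44 ≡ 59. → (41, 59)
4P: (41, 59) + (64, 53). λ = (53 - 59)/(64 - 41) ≡ 61/23 mod 67. 23⁻¹ ≡ 35 (mod 67) since 23·35 = 805 ≡ 1, so λ ≡ 58.
  x = λ² - 41 - 64 = 3364 - 105 ≡ 43; y = λ·(41 - 43) - 59 ≡ 26. → (43, 26)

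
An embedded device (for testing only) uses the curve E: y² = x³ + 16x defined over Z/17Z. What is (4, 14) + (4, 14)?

(0, 0)

tangent at (4, 14): λ = (3·4² + 16)/(2·14) ≡ 13/11. 11⁻¹ ≡ 14 (mod 17), so λ ≡ 13·14 ≡ 12.
  x = λ² - 4 - 4 = 144 - 8 ≡ 0; y = λ·(4 - 0) - 14 ≡ 0. → (0, 0)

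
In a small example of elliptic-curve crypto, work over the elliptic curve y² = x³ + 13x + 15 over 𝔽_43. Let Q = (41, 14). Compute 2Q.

tangent at (41, 14): λ = (3·41² + 13)/(2·14) ≡ 25/28. 28⁻¹ ≡ 20 (mod 43), so λ ≡ 25·20 ≡ 27.
  x = λ² - 41 - 41 = 729 - 82 ≡ 2; y = λ·(41 - 2) - 14 ≡ 7. → (2, 7)

(2, 7)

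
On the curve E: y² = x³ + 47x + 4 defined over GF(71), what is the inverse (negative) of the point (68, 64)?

-(68, 64) = (68, -64 mod 71) = (68, 7).

(68, 7)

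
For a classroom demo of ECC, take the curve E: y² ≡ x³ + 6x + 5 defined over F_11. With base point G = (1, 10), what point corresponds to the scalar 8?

(2, 6)

Repeated addition: build up to 8G.
2G: tangent at (1, 10): λ = (3·1² + 6)/(2·10) ≡ 9/9. 9⁻¹ ≡ 5 (mod 11), so λ ≡ 9·5 ≡ 1.
  x = λ² - 1 - 1 = 1 - 2 ≡ 10; y = λ·(1 - 10) - 10 ≡ 3. → (10, 3)
3G: (10, 3) + (1, 10). λ = (10 - 3)/(1 - 10) ≡ 7/2 mod 11. 2⁻¹ ≡ 6 (mod 11) since 2·6 = 12 ≡ 1, so λ ≡ 9.
  x = λ² - 10 - 1 = 81 - 11 ≡ 4; y = λ·(10 - 4) - 3 ≡ 7. → (4, 7)
4G: (4, 7) + (1, 10). λ = (10 - 7)/(1 - 4) ≡ 3/8 mod 11. 8⁻¹ ≡ 7 (mod 11) since 8·7 = 56 ≡ 1, so λ ≡ 10.
  x = λ² - 4 - 1 = 100 - 5 ≡ 7; y = λ·(4 - 7) - 7 ≡ 7. → (7, 7)
5G: (7, 7) + (1, 10). λ = (10 - 7)/(1 - 7) ≡ 3/5 mod 11. 5⁻¹ ≡ 9 (mod 11), so λ ≡ 5.
  x = λ² - 7 - 1 = 25 - 8 ≡ 6; y = λ·(7 - 6) - 7 ≡ 9. → (6, 9)
6G: (6, 9) + (1, 10). λ = (10 - 9)/(1 - 6) ≡ 1/6 mod 11. 6⁻¹ ≡ 2 (mod 11), so λ ≡ 2.
  x = λ² - 6 - 1 = 4 - 7 ≡ 8; y = λ·(6 - 8) - 9 ≡ 9. → (8, 9)
7G: (8, 9) + (1, 10). λ = (10 - 9)/(1 - 8) ≡ 1/4 mod 11. 4⁻¹ ≡ 3 (mod 11) since 4·3 = 12 ≡ 1, so λ ≡ 3.
  x = λ² - 8 - 1 = 9 - 9 ≡ 0; y = λ·(8 - 0) - 9 ≡ 4. → (0, 4)
8G: (0, 4) + (1, 10). λ = (10 - 4)/(1 - 0) ≡ 6/1 mod 11. 1⁻¹ ≡ 1 (mod 11), so λ ≡ 6.
  x = λ² - 0 - 1 = 36 - 1 ≡ 2; y = λ·(0 - 2) - 4 ≡ 6. → (2, 6)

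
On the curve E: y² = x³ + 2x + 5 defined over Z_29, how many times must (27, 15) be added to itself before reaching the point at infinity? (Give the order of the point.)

10

2P: tangent at (27, 15): λ = (3·27² + 2)/(2·15) ≡ 14/1. 1⁻¹ ≡ 1 (mod 29) since 1·1 = 1 ≡ 1, so λ ≡ 14·1 ≡ 14.
  x = λ² - 27 - 27 = 196 - 54 ≡ 26; y = λ·(27 - 26) - 15 ≡ 28. → (26, 28)
3P: (26, 28) + (27, 15). λ = (15 - 28)/(27 - 26) ≡ 16/1 mod 29. 1⁻¹ ≡ 1 (mod 29), so λ ≡ 16.
  x = λ² - 26 - 27 = 256 - 53 ≡ 0; y = λ·(26 - 0) - 28 ≡ 11. → (0, 11)
4P: (0, 11) + (27, 15). λ = (15 - 11)/(27 - 0) ≡ 4/27 mod 29. 27⁻¹ ≡ 14 (mod 29) since 27·14 = 378 ≡ 1, so λ ≡ 27.
  x = λ² - 0 - 27 = 729 - 27 ≡ 6; y = λ·(0 - 6) - 11 ≡ 1. → (6, 1)
5P: (6, 1) + (27, 15). λ = (15 - 1)/(27 - 6) ≡ 14/21 mod 29. 21⁻¹ ≡ 18 (mod 29), so λ ≡ 20.
  x = λ² - 6 - 27 = 400 - 33 ≡ 19; y = λ·(6 - 19) - 1 ≡ 0. → (19, 0)
6P: (19, 0) + (27, 15). λ = (15 - 0)/(27 - 19) ≡ 15/8 mod 29. 8⁻¹ ≡ 11 (mod 29) since 8·11 = 88 ≡ 1, so λ ≡ 20.
  x = λ² - 19 - 27 = 400 - 46 ≡ 6; y = λ·(19 - 6) - 0 ≡ 28. → (6, 28)
7P: (6, 28) + (27, 15). λ = (15 - 28)/(27 - 6) ≡ 16/21 mod 29. 21⁻¹ ≡ 18 (mod 29) since 21·18 = 378 ≡ 1, so λ ≡ 27.
  x = λ² - 6 - 27 = 729 - 33 ≡ 0; y = λ·(6 - 0) - 28 ≡ 18. → (0, 18)
8P: (0, 18) + (27, 15). λ = (15 - 18)/(27 - 0) ≡ 26/27 mod 29. 27⁻¹ ≡ 14 (mod 29) since 27·14 = 378 ≡ 1, so λ ≡ 16.
  x = λ² - 0 - 27 = 256 - 27 ≡ 26; y = λ·(0 - 26) - 18 ≡ 1. → (26, 1)
9P: (26, 1) + (27, 15). λ = (15 - 1)/(27 - 26) ≡ 14/1 mod 29. 1⁻¹ ≡ 1 (mod 29) since 1·1 = 1 ≡ 1, so λ ≡ 14.
  x = λ² - 26 - 27 = 196 - 53 ≡ 27; y = λ·(26 - 27) - 1 ≡ 14. → (27, 14)
10P: (27, 14) + (27, 15): same x and y₁ ≡ -y₂, so the sum is the point at infinity.
10P = the point at infinity, so the order is 10.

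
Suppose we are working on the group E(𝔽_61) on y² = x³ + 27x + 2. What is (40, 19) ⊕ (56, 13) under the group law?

(29, 15)

(40, 19) + (56, 13). λ = (13 - 19)/(56 - 40) ≡ 55/16 mod 61. 16⁻¹ ≡ 42 (mod 61) since 16·42 = 672 ≡ 1, so λ ≡ 53.
  x = λ² - 40 - 56 = 2809 - 96 ≡ 29; y = λ·(40 - 29) - 19 ≡ 15. → (29, 15)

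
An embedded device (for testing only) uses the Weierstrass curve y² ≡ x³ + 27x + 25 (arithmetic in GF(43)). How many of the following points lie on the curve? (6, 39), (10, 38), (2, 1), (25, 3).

(6, 39): 39² ≡ 16, rhs ≡ 16 → on.
(10, 38): 38² ≡ 25, rhs ≡ 5 → off.
(2, 1): 1² ≡ 1, rhs ≡ 1 → on.
(25, 3): 3² ≡ 9, rhs ≡ 28 → off.

2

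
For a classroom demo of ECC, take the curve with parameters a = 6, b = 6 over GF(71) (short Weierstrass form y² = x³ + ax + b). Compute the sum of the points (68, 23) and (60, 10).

(68, 23) + (60, 10). λ = (10 - 23)/(60 - 68) ≡ 58/63 mod 71. 63⁻¹ ≡ 62 (mod 71) since 63·62 = 3906 ≡ 1, so λ ≡ 46.
  x = λ² - 68 - 60 = 2116 - 128 ≡ 0; y = λ·(68 - 0) - 23 ≡ 52. → (0, 52)

(0, 52)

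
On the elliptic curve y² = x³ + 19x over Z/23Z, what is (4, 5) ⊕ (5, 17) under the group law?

(4, 5) + (5, 17). λ = (17 - 5)/(5 - 4) ≡ 12/1 mod 23. 1⁻¹ ≡ 1 (mod 23), so λ ≡ 12.
  x = λ² - 4 - 5 = 144 - 9 ≡ 20; y = λ·(4 - 20) - 5 ≡ 10. → (20, 10)

(20, 10)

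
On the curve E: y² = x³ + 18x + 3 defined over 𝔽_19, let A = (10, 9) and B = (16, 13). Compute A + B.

(4, 14)

(10, 9) + (16, 13). λ = (13 - 9)/(16 - 10) ≡ 4/6 mod 19. 6⁻¹ ≡ 16 (mod 19) since 6·16 = 96 ≡ 1, so λ ≡ 7.
  x = λ² - 10 - 16 = 49 - 26 ≡ 4; y = λ·(10 - 4) - 9 ≡ 14. → (4, 14)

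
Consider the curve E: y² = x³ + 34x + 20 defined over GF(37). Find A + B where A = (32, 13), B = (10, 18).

(32, 13) + (10, 18). λ = (18 - 13)/(10 - 32) ≡ 5/15 mod 37. 15⁻¹ ≡ 5 (mod 37), so λ ≡ 25.
  x = λ² - 32 - 10 = 625 - 42 ≡ 28; y = λ·(32 - 28) - 13 ≡ 13. → (28, 13)

(28, 13)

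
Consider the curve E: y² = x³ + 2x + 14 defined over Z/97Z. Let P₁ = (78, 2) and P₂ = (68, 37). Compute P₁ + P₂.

(78, 2) + (68, 37). λ = (37 - 2)/(68 - 78) ≡ 35/87 mod 97. 87⁻¹ ≡ 29 (mod 97), so λ ≡ 45.
  x = λ² - 78 - 68 = 2025 - 146 ≡ 36; y = λ·(78 - 36) - 2 ≡ 45. → (36, 45)

(36, 45)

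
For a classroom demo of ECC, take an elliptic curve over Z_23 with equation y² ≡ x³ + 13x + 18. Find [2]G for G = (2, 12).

tangent at (2, 12): λ = (3·2² + 13)/(2·12) ≡ 2/1. 1⁻¹ ≡ 1 (mod 23) since 1·1 = 1 ≡ 1, so λ ≡ 2·1 ≡ 2.
  x = λ² - 2 - 2 = 4 - 4 ≡ 0; y = λ·(2 - 0) - 12 ≡ 15. → (0, 15)

(0, 15)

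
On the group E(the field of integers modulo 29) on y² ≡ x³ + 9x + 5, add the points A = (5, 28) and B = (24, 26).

(5, 28) + (24, 26). λ = (26 - 28)/(24 - 5) ≡ 27/19 mod 29. 19⁻¹ ≡ 26 (mod 29) since 19·26 = 494 ≡ 1, so λ ≡ 6.
  x = λ² - 5 - 24 = 36 - 29 ≡ 7; y = λ·(5 - 7) - 28 ≡ 18. → (7, 18)

(7, 18)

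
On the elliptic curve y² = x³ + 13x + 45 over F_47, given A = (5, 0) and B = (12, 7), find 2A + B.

(12, 7)

First 2A:
Repeated addition: build up to 2A.
2A: (5, 0) + (5, 0): same x and y₁ ≡ -y₂, so the sum is O.
2A = O.
Finally 2A + B:
O + (12, 7) = (12, 7) (identity).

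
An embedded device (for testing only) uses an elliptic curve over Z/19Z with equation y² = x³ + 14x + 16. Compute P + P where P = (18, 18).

(3, 16)

tangent at (18, 18): λ = (3·18² + 14)/(2·18) ≡ 17/17. 17⁻¹ ≡ 9 (mod 19), so λ ≡ 17·9 ≡ 1.
  x = λ² - 18 - 18 = 1 - 36 ≡ 3; y = λ·(18 - 3) - 18 ≡ 16. → (3, 16)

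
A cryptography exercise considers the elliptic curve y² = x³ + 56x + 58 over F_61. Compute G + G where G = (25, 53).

tangent at (25, 53): λ = (3·25² + 56)/(2·53) ≡ 40/45. 45⁻¹ ≡ 19 (mod 61) since 45·19 = 855 ≡ 1, so λ ≡ 40·19 ≡ 28.
  x = λ² - 25 - 25 = 784 - 50 ≡ 2; y = λ·(25 - 2) - 53 ≡ 42. → (2, 42)

(2, 42)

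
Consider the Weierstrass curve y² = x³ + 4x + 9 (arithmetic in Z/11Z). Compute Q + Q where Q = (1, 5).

(3, 9)

tangent at (1, 5): λ = (3·1² + 4)/(2·5) ≡ 7/10. 10⁻¹ ≡ 10 (mod 11), so λ ≡ 7·10 ≡ 4.
  x = λ² - 1 - 1 = 16 - 2 ≡ 3; y = λ·(1 - 3) - 5 ≡ 9. → (3, 9)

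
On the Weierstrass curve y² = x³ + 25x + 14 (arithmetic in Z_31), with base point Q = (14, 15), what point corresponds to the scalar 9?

Double-and-add on 9 = (1001)₂. Start with Q = (14, 15) for the leading 1-bit.
double: tangent at (14, 15): λ = (3·14² + 25)/(2·15) ≡ 24/30. 30⁻¹ ≡ 30 (mod 31) since 30·30 = 900 ≡ 1, so λ ≡ 24·30 ≡ 7.
  x = λ² - 14 - 14 = 49 - 28 ≡ 21; y = λ·(14 - 21) - 15 ≡ 29. → (21, 29)
double: tangent at (21, 29): λ = (3·21² + 25)/(2·29) ≡ 15/27. 27⁻¹ ≡ 23 (mod 31) since 27·23 = 621 ≡ 1, so λ ≡ 15·23 ≡ 4.
  x = λ² - 21 - 21 = 16 - 42 ≡ 5; y = λ·(21 - 5) - 29 ≡ 4. → (5, 4)
double: tangent at (5, 4): λ = (3·5² + 25)/(2·4) ≡ 7/8. 8⁻¹ ≡ 4 (mod 31), so λ ≡ 7·4 ≡ 28.
  x = λ² - 5 - 5 = 784 - 10 ≡ 30; y = λ·(5 - 30) - 4 ≡ 9. → (30, 9)
add Q: (30, 9) + (14, 15). λ = (15 - 9)/(14 - 30) ≡ 6/15 mod 31. 15⁻¹ ≡ 29 (mod 31), so λ ≡ 19.
  x = λ² - 30 - 14 = 361 - 44 ≡ 7; y = λ·(30 - 7) - 9 ≡ 25. → (7, 25)

(7, 25)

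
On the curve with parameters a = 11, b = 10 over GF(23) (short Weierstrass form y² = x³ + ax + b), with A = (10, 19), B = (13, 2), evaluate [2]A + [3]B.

(5, 11)

First 2A:
Repeated addition: build up to 2A.
2A: tangent at (10, 19): λ = (3·10² + 11)/(2·19) ≡ 12/15. 15⁻¹ ≡ 20 (mod 23) since 15·20 = 300 ≡ 1, so λ ≡ 12·20 ≡ 10.
  x = λ² - 10 - 10 = 100 - 20 ≡ 11; y = λ·(10 - 11) - 19 ≡ 17. → (11, 17)
2A = (11, 17).
Next 3B:
Repeated addition: build up to 3B.
2B: tangent at (13, 2): λ = (3·13² + 11)/(2·2) ≡ 12/4. 4⁻¹ ≡ 6 (mod 23), so λ ≡ 12·6 ≡ 3.
  x = λ² - 13 - 13 = 9 - 26 ≡ 6; y = λ·(13 - 6) - 2 ≡ 19. → (6, 19)
3B: (6, 19) + (13, 2). λ = (2 - 19)/(13 - 6) ≡ 6/7 mod 23. 7⁻¹ ≡ 10 (mod 23), so λ ≡ 14.
  x = λ² - 6 - 13 = 196 - 19 ≡ 16; y = λ·(6 - 16) - 19 ≡ 2. → (16, 2)
3B = (16, 2).
Finally 2A + 3B:
(11, 17) + (16, 2). λ = (2 - 17)/(16 - 11) ≡ 8/5 mod 23. 5⁻¹ ≡ 14 (mod 23) since 5·14 = 70 ≡ 1, so λ ≡ 20.
  x = λ² - 11 - 16 = 400 - 27 ≡ 5; y = λ·(11 - 5) - 17 ≡ 11. → (5, 11)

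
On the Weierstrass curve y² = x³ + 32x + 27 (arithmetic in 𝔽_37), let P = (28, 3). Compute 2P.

tangent at (28, 3): λ = (3·28² + 32)/(2·3) ≡ 16/6. 6⁻¹ ≡ 31 (mod 37) since 6·31 = 186 ≡ 1, so λ ≡ 16·31 ≡ 15.
  x = λ² - 28 - 28 = 225 - 56 ≡ 21; y = λ·(28 - 21) - 3 ≡ 28. → (21, 28)

(21, 28)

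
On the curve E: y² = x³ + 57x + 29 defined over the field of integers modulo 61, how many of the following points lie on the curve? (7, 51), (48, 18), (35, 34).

2

(7, 51): 51² ≡ 39, rhs ≡ 39 → on.
(48, 18): 18² ≡ 19, rhs ≡ 19 → on.
(35, 34): 34² ≡ 58, rhs ≡ 3 → off.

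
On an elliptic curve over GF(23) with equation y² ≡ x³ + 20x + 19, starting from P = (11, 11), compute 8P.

Repeated addition: build up to 8P.
2P: tangent at (11, 11): λ = (3·11² + 20)/(2·11) ≡ 15/22. 22⁻¹ ≡ 22 (mod 23), so λ ≡ 15·22 ≡ 8.
  x = λ² - 11 - 11 = 64 - 22 ≡ 19; y = λ·(11 - 19) - 11 ≡ 17. → (19, 17)
3P: (19, 17) + (11, 11). λ = (11 - 17)/(11 - 19) ≡ 17/15 mod 23. 15⁻¹ ≡ 20 (mod 23), so λ ≡ 18.
  x = λ² - 19 - 11 = 324 - 30 ≡ 18; y = λ·(19 - 18) - 17 ≡ 1. → (18, 1)
4P: (18, 1) + (11, 11). λ = (11 - 1)/(11 - 18) ≡ 10/16 mod 23. 16⁻¹ ≡ 13 (mod 23), so λ ≡ 15.
  x = λ² - 18 - 11 = 225 - 29 ≡ 12; y = λ·(18 - 12) - 1 ≡ 20. → (12, 20)
5P: (12, 20) + (11, 11). λ = (11 - 20)/(11 - 12) ≡ 14/22 mod 23. 22⁻¹ ≡ 22 (mod 23), so λ ≡ 9.
  x = λ² - 12 - 11 = 81 - 23 ≡ 12; y = λ·(12 - 12) - 20 ≡ 3. → (12, 3)
6P: (12, 3) + (11, 11). λ = (11 - 3)/(11 - 12) ≡ 8/22 mod 23. 22⁻¹ ≡ 22 (mod 23) since 22·22 = 484 ≡ 1, so λ ≡ 15.
  x = λ² - 12 - 11 = 225 - 23 ≡ 18; y = λ·(12 - 18) - 3 ≡ 22. → (18, 22)
7P: (18, 22) + (11, 11). λ = (11 - 22)/(11 - 18) ≡ 12/16 mod 23. 16⁻¹ ≡ 13 (mod 23), so λ ≡ 18.
  x = λ² - 18 - 11 = 324 - 29 ≡ 19; y = λ·(18 - 19) - 22 ≡ 6. → (19, 6)
8P: (19, 6) + (11, 11). λ = (11 - 6)/(11 - 19) ≡ 5/15 mod 23. 15⁻¹ ≡ 20 (mod 23), so λ ≡ 8.
  x = λ² - 19 - 11 = 64 - 30 ≡ 11; y = λ·(19 - 11) - 6 ≡ 12. → (11, 12)

(11, 12)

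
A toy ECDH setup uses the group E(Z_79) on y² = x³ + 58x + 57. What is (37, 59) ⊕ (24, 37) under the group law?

(62, 2)

(37, 59) + (24, 37). λ = (37 - 59)/(24 - 37) ≡ 57/66 mod 79. 66⁻¹ ≡ 6 (mod 79), so λ ≡ 26.
  x = λ² - 37 - 24 = 676 - 61 ≡ 62; y = λ·(37 - 62) - 59 ≡ 2. → (62, 2)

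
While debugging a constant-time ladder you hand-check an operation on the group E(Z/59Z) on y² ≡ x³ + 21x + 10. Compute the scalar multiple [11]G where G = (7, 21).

Double-and-add on 11 = (1011)₂. Start with G = (7, 21) for the leading 1-bit.
double: tangent at (7, 21): λ = (3·7² + 21)/(2·21) ≡ 50/42. 42⁻¹ ≡ 52 (mod 59), so λ ≡ 50·52 ≡ 4.
  x = λ² - 7 - 7 = 16 - 14 ≡ 2; y = λ·(7 - 2) - 21 ≡ 58. → (2, 58)
double: tangent at (2, 58): λ = (3·2² + 21)/(2·58) ≡ 33/57. 57⁻¹ ≡ 29 (mod 59) since 57·29 = 1653 ≡ 1, so λ ≡ 33·29 ≡ 13.
  x = λ² - 2 - 2 = 169 - 4 ≡ 47; y = λ·(2 - 47) - 58 ≡ 6. → (47, 6)
add G: (47, 6) + (7, 21). λ = (21 - 6)/(7 - 47) ≡ 15/19 mod 59. 19⁻¹ ≡ 28 (mod 59) since 19·28 = 532 ≡ 1, so λ ≡ 7.
  x = λ² - 47 - 7 = 49 - 54 ≡ 54; y = λ·(47 - 54) - 6 ≡ 4. → (54, 4)
double: tangent at (54, 4): λ = (3·54² + 21)/(2·4) ≡ 37/8. 8⁻¹ ≡ 37 (mod 59), so λ ≡ 37·37 ≡ 12.
  x = λ² - 54 - 54 = 144 - 108 ≡ 36; y = λ·(54 - 36) - 4 ≡ 35. → (36, 35)
add G: (36, 35) + (7, 21). λ = (21 - 35)/(7 - 36) ≡ 45/30 mod 59. 30⁻¹ ≡ 2 (mod 59), so λ ≡ 31.
  x = λ² - 36 - 7 = 961 - 43 ≡ 33; y = λ·(36 - 33) - 35 ≡ 58. → (33, 58)

(33, 58)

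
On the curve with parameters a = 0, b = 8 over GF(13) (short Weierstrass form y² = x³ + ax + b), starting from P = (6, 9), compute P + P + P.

Repeated addition: build up to 3P.
2P: tangent at (6, 9): λ = (3·6² + 0)/(2·9) ≡ 4/5. 5⁻¹ ≡ 8 (mod 13) since 5·8 = 40 ≡ 1, so λ ≡ 4·8 ≡ 6.
  x = λ² - 6 - 6 = 36 - 12 ≡ 11; y = λ·(6 - 11) - 9 ≡ 0. → (11, 0)
3P: (11, 0) + (6, 9). λ = (9 - 0)/(6 - 11) ≡ 9/8 mod 13. 8⁻¹ ≡ 5 (mod 13) since 8·5 = 40 ≡ 1, so λ ≡ 6.
  x = λ² - 11 - 6 = 36 - 17 ≡ 6; y = λ·(11 - 6) - 0 ≡ 4. → (6, 4)

(6, 4)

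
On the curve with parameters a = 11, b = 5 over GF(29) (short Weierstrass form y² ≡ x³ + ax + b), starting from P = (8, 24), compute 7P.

(2, 21)

Repeated addition: build up to 7P.
2P: tangent at (8, 24): λ = (3·8² + 11)/(2·24) ≡ 0/19. 19⁻¹ ≡ 26 (mod 29), so λ ≡ 0·26 ≡ 0.
  x = λ² - 8 - 8 = 0 - 16 ≡ 13; y = λ·(8 - 13) - 24 ≡ 5. → (13, 5)
3P: (13, 5) + (8, 24). λ = (24 - 5)/(8 - 13) ≡ 19/24 mod 29. 24⁻¹ ≡ 23 (mod 29), so λ ≡ 2.
  x = λ² - 13 - 8 = 4 - 21 ≡ 12; y = λ·(13 - 12) - 5 ≡ 26. → (12, 26)
4P: (12, 26) + (8, 24). λ = (24 - 26)/(8 - 12) ≡ 27/25 mod 29. 25⁻¹ ≡ 7 (mod 29) since 25·7 = 175 ≡ 1, so λ ≡ 15.
  x = λ² - 12 - 8 = 225 - 20 ≡ 2; y = λ·(12 - 2) - 26 ≡ 8. → (2, 8)
5P: (2, 8) + (8, 24). λ = (24 - 8)/(8 - 2) ≡ 16/6 mod 29. 6⁻¹ ≡ 5 (mod 29), so λ ≡ 22.
  x = λ² - 2 - 8 = 484 - 10 ≡ 10; y = λ·(2 - 10) - 8 ≡ 19. → (10, 19)
6P: (10, 19) + (8, 24). λ = (24 - 19)/(8 - 10) ≡ 5/27 mod 29. 27⁻¹ ≡ 14 (mod 29), so λ ≡ 12.
  x = λ² - 10 - 8 = 144 - 18 ≡ 10; y = λ·(10 - 10) - 19 ≡ 10. → (10, 10)
7P: (10, 10) + (8, 24). λ = (24 - 10)/(8 - 10) ≡ 14/27 mod 29. 27⁻¹ ≡ 14 (mod 29), so λ ≡ 22.
  x = λ² - 10 - 8 = 484 - 18 ≡ 2; y = λ·(10 - 2) - 10 ≡ 21. → (2, 21)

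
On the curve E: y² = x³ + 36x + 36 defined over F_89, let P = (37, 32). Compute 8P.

Repeated addition: build up to 8P.
2P: tangent at (37, 32): λ = (3·37² + 36)/(2·32) ≡ 49/64. 64⁻¹ ≡ 32 (mod 89), so λ ≡ 49·32 ≡ 55.
  x = λ² - 37 - 37 = 3025 - 74 ≡ 14; y = λ·(37 - 14) - 32 ≡ 76. → (14, 76)
3P: (14, 76) + (37, 32). λ = (32 - 76)/(37 - 14) ≡ 45/23 mod 89. 23⁻¹ ≡ 31 (mod 89) since 23·31 = 713 ≡ 1, so λ ≡ 60.
  x = λ² - 14 - 37 = 3600 - 51 ≡ 78; y = λ·(14 - 78) - 76 ≡ 0. → (78, 0)
4P: (78, 0) + (37, 32). λ = (32 - 0)/(37 - 78) ≡ 32/48 mod 89. 48⁻¹ ≡ 13 (mod 89) since 48·13 = 624 ≡ 1, so λ ≡ 60.
  x = λ² - 78 - 37 = 3600 - 115 ≡ 14; y = λ·(78 - 14) - 0 ≡ 13. → (14, 13)
5P: (14, 13) + (37, 32). λ = (32 - 13)/(37 - 14) ≡ 19/23 mod 89. 23⁻¹ ≡ 31 (mod 89) since 23·31 = 713 ≡ 1, so λ ≡ 55.
  x = λ² - 14 - 37 = 3025 - 51 ≡ 37; y = λ·(14 - 37) - 13 ≡ 57. → (37, 57)
6P: (37, 57) + (37, 32): same x and y₁ ≡ -y₂, so the sum is O.
7P: O + (37, 32) = (37, 32) (identity).
8P: tangent at (37, 32): λ = (3·37² + 36)/(2·32) ≡ 49/64. 64⁻¹ ≡ 32 (mod 89) since 64·32 = 2048 ≡ 1, so λ ≡ 49·32 ≡ 55.
  x = λ² - 37 - 37 = 3025 - 74 ≡ 14; y = λ·(37 - 14) - 32 ≡ 76. → (14, 76)

(14, 76)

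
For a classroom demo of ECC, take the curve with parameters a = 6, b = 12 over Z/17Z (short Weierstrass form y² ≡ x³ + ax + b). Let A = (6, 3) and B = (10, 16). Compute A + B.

(6, 3) + (10, 16). λ = (16 - 3)/(10 - 6) ≡ 13/4 mod 17. 4⁻¹ ≡ 13 (mod 17), so λ ≡ 16.
  x = λ² - 6 - 10 = 256 - 16 ≡ 2; y = λ·(6 - 2) - 3 ≡ 10. → (2, 10)

(2, 10)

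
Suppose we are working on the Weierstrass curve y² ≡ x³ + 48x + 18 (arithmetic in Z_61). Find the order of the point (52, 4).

2P: tangent at (52, 4): λ = (3·52² + 48)/(2·4) ≡ 47/8. 8⁻¹ ≡ 23 (mod 61), so λ ≡ 47·23 ≡ 44.
  x = λ² - 52 - 52 = 1936 - 104 ≡ 2; y = λ·(52 - 2) - 4 ≡ 0. → (2, 0)
3P: (2, 0) + (52, 4). λ = (4 - 0)/(52 - 2) ≡ 4/50 mod 61. 50⁻¹ ≡ 11 (mod 61), so λ ≡ 44.
  x = λ² - 2 - 52 = 1936 - 54 ≡ 52; y = λ·(2 - 52) - 0 ≡ 57. → (52, 57)
4P: (52, 57) + (52, 4): same x and y₁ ≡ -y₂, so the sum is ∞.
4P = ∞, so the order is 4.

4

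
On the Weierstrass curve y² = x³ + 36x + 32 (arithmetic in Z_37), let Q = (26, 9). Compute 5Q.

Repeated addition: build up to 5Q.
2Q: tangent at (26, 9): λ = (3·26² + 36)/(2·9) ≡ 29/18. 18⁻¹ ≡ 35 (mod 37) since 18·35 = 630 ≡ 1, so λ ≡ 29·35 ≡ 16.
  x = λ² - 26 - 26 = 256 - 52 ≡ 19; y = λ·(26 - 19) - 9 ≡ 29. → (19, 29)
3Q: (19, 29) + (26, 9). λ = (9 - 29)/(26 - 19) ≡ 17/7 mod 37. 7⁻¹ ≡ 16 (mod 37) since 7·16 = 112 ≡ 1, so λ ≡ 13.
  x = λ² - 19 - 26 = 169 - 45 ≡ 13; y = λ·(19 - 13) - 29 ≡ 12. → (13, 12)
4Q: (13, 12) + (26, 9). λ = (9 - 12)/(26 - 13) ≡ 34/13 mod 37. 13⁻¹ ≡ 20 (mod 37), so λ ≡ 14.
  x = λ² - 13 - 26 = 196 - 39 ≡ 9; y = λ·(13 - 9) - 12 ≡ 7. → (9, 7)
5Q: (9, 7) + (26, 9). λ = (9 - 7)/(26 - 9) ≡ 2/17 mod 37. 17⁻¹ ≡ 24 (mod 37), so λ ≡ 11.
  x = λ² - 9 - 26 = 121 - 35 ≡ 12; y = λ·(9 - 12) - 7 ≡ 34. → (12, 34)

(12, 34)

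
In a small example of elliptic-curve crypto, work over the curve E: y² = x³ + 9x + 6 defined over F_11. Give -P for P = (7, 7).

(7, 4)

-(7, 7) = (7, -7 mod 11) = (7, 4).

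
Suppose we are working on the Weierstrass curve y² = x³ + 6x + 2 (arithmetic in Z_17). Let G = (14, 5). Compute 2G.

(14, 12)

tangent at (14, 5): λ = (3·14² + 6)/(2·5) ≡ 16/10. 10⁻¹ ≡ 12 (mod 17), so λ ≡ 16·12 ≡ 5.
  x = λ² - 14 - 14 = 25 - 28 ≡ 14; y = λ·(14 - 14) - 5 ≡ 12. → (14, 12)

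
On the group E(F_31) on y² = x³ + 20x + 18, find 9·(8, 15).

Write G = (8, 15).
Double-and-add on 9 = (1001)₂. Start with G = (8, 15) for the leading 1-bit.
double: tangent at (8, 15): λ = (3·8² + 20)/(2·15) ≡ 26/30. 30⁻¹ ≡ 30 (mod 31), so λ ≡ 26·30 ≡ 5.
  x = λ² - 8 - 8 = 25 - 16 ≡ 9; y = λ·(8 - 9) - 15 ≡ 11. → (9, 11)
double: tangent at (9, 11): λ = (3·9² + 20)/(2·11) ≡ 15/22. 22⁻¹ ≡ 24 (mod 31), so λ ≡ 15·24 ≡ 19.
  x = λ² - 9 - 9 = 361 - 18 ≡ 2; y = λ·(9 - 2) - 11 ≡ 29. → (2, 29)
double: tangent at (2, 29): λ = (3·2² + 20)/(2·29) ≡ 1/27. 27⁻¹ ≡ 23 (mod 31) since 27·23 = 621 ≡ 1, so λ ≡ 1·23 ≡ 23.
  x = λ² - 2 - 2 = 529 - 4 ≡ 29; y = λ·(2 - 29) - 29 ≡ 1. → (29, 1)
add G: (29, 1) + (8, 15). λ = (15 - 1)/(8 - 29) ≡ 14/10 mod 31. 10⁻¹ ≡ 28 (mod 31) since 10·28 = 280 ≡ 1, so λ ≡ 20.
  x = λ² - 29 - 8 = 400 - 37 ≡ 22; y = λ·(29 - 22) - 1 ≡ 15. → (22, 15)

(22, 15)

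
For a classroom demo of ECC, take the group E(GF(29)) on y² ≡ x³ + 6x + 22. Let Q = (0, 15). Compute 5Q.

(2, 10)

Repeated addition: build up to 5Q.
2Q: tangent at (0, 15): λ = (3·0² + 6)/(2·15) ≡ 6/1. 1⁻¹ ≡ 1 (mod 29), so λ ≡ 6·1 ≡ 6.
  x = λ² - 0 - 0 = 36 - 0 ≡ 7; y = λ·(0 - 7) - 15 ≡ 1. → (7, 1)
3Q: (7, 1) + (0, 15). λ = (15 - 1)/(0 - 7) ≡ 14/22 mod 29. 22⁻¹ ≡ 4 (mod 29) since 22·4 = 88 ≡ 1, so λ ≡ 27.
  x = λ² - 7 - 0 = 729 - 7 ≡ 26; y = λ·(7 - 26) - 1 ≡ 8. → (26, 8)
4Q: (26, 8) + (0, 15). λ = (15 - 8)/(0 - 26) ≡ 7/3 mod 29. 3⁻¹ ≡ 10 (mod 29), so λ ≡ 12.
  x = λ² - 26 - 0 = 144 - 26 ≡ 2; y = λ·(26 - 2) - 8 ≡ 19. → (2, 19)
5Q: (2, 19) + (0, 15). λ = (15 - 19)/(0 - 2) ≡ 25/27 mod 29. 27⁻¹ ≡ 14 (mod 29) since 27·14 = 378 ≡ 1, so λ ≡ 2.
  x = λ² - 2 - 0 = 4 - 2 ≡ 2; y = λ·(2 - 2) - 19 ≡ 10. → (2, 10)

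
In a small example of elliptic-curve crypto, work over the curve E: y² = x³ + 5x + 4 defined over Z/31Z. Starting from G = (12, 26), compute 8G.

Double-and-add on 8 = (1000)₂. Start with G = (12, 26) for the leading 1-bit.
double: tangent at (12, 26): λ = (3·12² + 5)/(2·26) ≡ 3/21. 21⁻¹ ≡ 3 (mod 31) since 21·3 = 63 ≡ 1, so λ ≡ 3·3 ≡ 9.
  x = λ² - 12 - 12 = 81 - 24 ≡ 26; y = λ·(12 - 26) - 26 ≡ 3. → (26, 3)
double: tangent at (26, 3): λ = (3·26² + 5)/(2·3) ≡ 18/6. 6⁻¹ ≡ 26 (mod 31) since 6·26 = 156 ≡ 1, so λ ≡ 18·26 ≡ 3.
  x = λ² - 26 - 26 = 9 - 52 ≡ 19; y = λ·(26 - 19) - 3 ≡ 18. → (19, 18)
double: tangent at (19, 18): λ = (3·19² + 5)/(2·18) ≡ 3/5. 5⁻¹ ≡ 25 (mod 31) since 5·25 = 125 ≡ 1, so λ ≡ 3·25 ≡ 13.
  x = λ² - 19 - 19 = 169 - 38 ≡ 7; y = λ·(19 - 7) - 18 ≡ 14. → (7, 14)

(7, 14)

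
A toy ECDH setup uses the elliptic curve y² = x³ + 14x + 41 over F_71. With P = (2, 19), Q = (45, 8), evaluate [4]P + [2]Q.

First 4P:
Double-and-add on 4 = (100)₂. Start with P = (2, 19) for the leading 1-bit.
double: tangent at (2, 19): λ = (3·2² + 14)/(2·19) ≡ 26/38. 38⁻¹ ≡ 43 (mod 71) since 38·43 = 1634 ≡ 1, so λ ≡ 26·43 ≡ 53.
  x = λ² - 2 - 2 = 2809 - 4 ≡ 36; y = λ·(2 - 36) - 19 ≡ 25. → (36, 25)
double: tangent at (36, 25): λ = (3·36² + 14)/(2·25) ≡ 68/50. 50⁻¹ ≡ 27 (mod 71), so λ ≡ 68·27 ≡ 61.
  x = λ² - 36 - 36 = 3721 - 72 ≡ 28; y = λ·(36 - 28) - 25 ≡ 37. → (28, 37)
4P = (28, 37).
Next 2Q:
Repeated addition: build up to 2Q.
2Q: tangent at (45, 8): λ = (3·45² + 14)/(2·8) ≡ 54/16. 16⁻¹ ≡ 40 (mod 71) since 16·40 = 640 ≡ 1, so λ ≡ 54·40 ≡ 30.
  x = λ² - 45 - 45 = 900 - 90 ≡ 29; y = λ·(45 - 29) - 8 ≡ 46. → (29, 46)
2Q = (29, 46).
Finally 4P + 2Q:
(28, 37) + (29, 46). λ = (46 - 37)/(29 - 28) ≡ 9/1 mod 71. 1⁻¹ ≡ 1 (mod 71), so λ ≡ 9.
  x = λ² - 28 - 29 = 81 - 57 ≡ 24; y = λ·(28 - 24) - 37 ≡ 70. → (24, 70)

(24, 70)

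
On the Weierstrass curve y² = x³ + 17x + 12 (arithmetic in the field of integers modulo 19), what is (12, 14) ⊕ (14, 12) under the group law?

(12, 14) + (14, 12). λ = (12 - 14)/(14 - 12) ≡ 17/2 mod 19. 2⁻¹ ≡ 10 (mod 19) since 2·10 = 20 ≡ 1, so λ ≡ 18.
  x = λ² - 12 - 14 = 324 - 26 ≡ 13; y = λ·(12 - 13) - 14 ≡ 6. → (13, 6)

(13, 6)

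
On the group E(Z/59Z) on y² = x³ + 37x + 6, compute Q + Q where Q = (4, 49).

tangent at (4, 49): λ = (3·4² + 37)/(2·49) ≡ 26/39. 39⁻¹ ≡ 56 (mod 59), so λ ≡ 26·56 ≡ 40.
  x = λ² - 4 - 4 = 1600 - 8 ≡ 58; y = λ·(4 - 58) - 49 ≡ 33. → (58, 33)

(58, 33)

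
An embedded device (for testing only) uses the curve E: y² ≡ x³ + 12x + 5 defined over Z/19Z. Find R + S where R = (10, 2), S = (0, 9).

(10, 2) + (0, 9). λ = (9 - 2)/(0 - 10) ≡ 7/9 mod 19. 9⁻¹ ≡ 17 (mod 19) since 9·17 = 153 ≡ 1, so λ ≡ 5.
  x = λ² - 10 - 0 = 25 - 10 ≡ 15; y = λ·(10 - 15) - 2 ≡ 11. → (15, 11)

(15, 11)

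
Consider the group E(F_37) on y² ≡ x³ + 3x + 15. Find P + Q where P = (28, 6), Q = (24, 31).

(31, 22)

(28, 6) + (24, 31). λ = (31 - 6)/(24 - 28) ≡ 25/33 mod 37. 33⁻¹ ≡ 9 (mod 37), so λ ≡ 3.
  x = λ² - 28 - 24 = 9 - 52 ≡ 31; y = λ·(28 - 31) - 6 ≡ 22. → (31, 22)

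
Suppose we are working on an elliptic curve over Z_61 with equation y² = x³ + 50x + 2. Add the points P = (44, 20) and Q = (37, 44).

(54, 23)

(44, 20) + (37, 44). λ = (44 - 20)/(37 - 44) ≡ 24/54 mod 61. 54⁻¹ ≡ 26 (mod 61) since 54·26 = 1404 ≡ 1, so λ ≡ 14.
  x = λ² - 44 - 37 = 196 - 81 ≡ 54; y = λ·(44 - 54) - 20 ≡ 23. → (54, 23)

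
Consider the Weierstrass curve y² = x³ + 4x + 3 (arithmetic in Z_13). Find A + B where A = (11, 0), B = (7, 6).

(11, 0) + (7, 6). λ = (6 - 0)/(7 - 11) ≡ 6/9 mod 13. 9⁻¹ ≡ 3 (mod 13) since 9·3 = 27 ≡ 1, so λ ≡ 5.
  x = λ² - 11 - 7 = 25 - 18 ≡ 7; y = λ·(11 - 7) - 0 ≡ 7. → (7, 7)

(7, 7)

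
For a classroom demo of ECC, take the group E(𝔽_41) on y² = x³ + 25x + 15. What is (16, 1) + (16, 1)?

(17, 33)

tangent at (16, 1): λ = (3·16² + 25)/(2·1) ≡ 14/2. 2⁻¹ ≡ 21 (mod 41), so λ ≡ 14·21 ≡ 7.
  x = λ² - 16 - 16 = 49 - 32 ≡ 17; y = λ·(16 - 17) - 1 ≡ 33. → (17, 33)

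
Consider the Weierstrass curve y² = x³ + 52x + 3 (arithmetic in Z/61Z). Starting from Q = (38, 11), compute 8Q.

Repeated addition: build up to 8Q.
2Q: tangent at (38, 11): λ = (3·38² + 52)/(2·11) ≡ 53/22. 22⁻¹ ≡ 25 (mod 61), so λ ≡ 53·25 ≡ 44.
  x = λ² - 38 - 38 = 1936 - 76 ≡ 30; y = λ·(38 - 30) - 11 ≡ 36. → (30, 36)
3Q: (30, 36) + (38, 11). λ = (11 - 36)/(38 - 30) ≡ 36/8 mod 61. 8⁻¹ ≡ 23 (mod 61) since 8·23 = 184 ≡ 1, so λ ≡ 35.
  x = λ² - 30 - 38 = 1225 - 68 ≡ 59; y = λ·(30 - 59) - 36 ≡ 47. → (59, 47)
4Q: (59, 47) + (38, 11). λ = (11 - 47)/(38 - 59) ≡ 25/40 mod 61. 40⁻¹ ≡ 29 (mod 61) since 40·29 = 1160 ≡ 1, so λ ≡ 54.
  x = λ² - 59 - 38 = 2916 - 97 ≡ 13; y = λ·(59 - 13) - 47 ≡ 58. → (13, 58)
5Q: (13, 58) + (38, 11). λ = (11 - 58)/(38 - 13) ≡ 14/25 mod 61. 25⁻¹ ≡ 22 (mod 61) since 25·22 = 550 ≡ 1, so λ ≡ 3.
  x = λ² - 13 - 38 = 9 - 51 ≡ 19; y = λ·(13 - 19) - 58 ≡ 46. → (19, 46)
6Q: (19, 46) + (38, 11). λ = (11 - 46)/(38 - 19) ≡ 26/19 mod 61. 19⁻¹ ≡ 45 (mod 61), so λ ≡ 11.
  x = λ² - 19 - 38 = 121 - 57 ≡ 3; y = λ·(19 - 3) - 46 ≡ 8. → (3, 8)
7Q: (3, 8) + (38, 11). λ = (11 - 8)/(38 - 3) ≡ 3/35 mod 61. 35⁻¹ ≡ 7 (mod 61), so λ ≡ 21.
  x = λ² - 3 - 38 = 441 - 41 ≡ 34; y = λ·(3 - 34) - 8 ≡ 12. → (34, 12)
8Q: (34, 12) + (38, 11). λ = (11 - 12)/(38 - 34) ≡ 60/4 mod 61. 4⁻¹ ≡ 46 (mod 61), so λ ≡ 15.
  x = λ² - 34 - 38 = 225 - 72 ≡ 31; y = λ·(34 - 31) - 12 ≡ 33. → (31, 33)

(31, 33)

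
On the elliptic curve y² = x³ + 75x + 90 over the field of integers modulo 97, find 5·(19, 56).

(19, 41)

Write P = (19, 56).
Double-and-add on 5 = (101)₂. Start with P = (19, 56) for the leading 1-bit.
double: tangent at (19, 56): λ = (3·19² + 75)/(2·56) ≡ 91/15. 15⁻¹ ≡ 13 (mod 97) since 15·13 = 195 ≡ 1, so λ ≡ 91·13 ≡ 19.
  x = λ² - 19 - 19 = 361 - 38 ≡ 32; y = λ·(19 - 32) - 56 ≡ 85. → (32, 85)
double: tangent at (32, 85): λ = (3·32² + 75)/(2·85) ≡ 43/73. 73⁻¹ ≡ 4 (mod 97) since 73·4 = 292 ≡ 1, so λ ≡ 43·4 ≡ 75.
  x = λ² - 32 - 32 = 5625 - 64 ≡ 32; y = λ·(32 - 32) - 85 ≡ 12. → (32, 12)
add P: (32, 12) + (19, 56). λ = (56 - 12)/(19 - 32) ≡ 44/84 mod 97. 84⁻¹ ≡ 82 (mod 97), so λ ≡ 19.
  x = λ² - 32 - 19 = 361 - 51 ≡ 19; y = λ·(32 - 19) - 12 ≡ 41. → (19, 41)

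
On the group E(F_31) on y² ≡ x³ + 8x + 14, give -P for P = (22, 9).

-(22, 9) = (22, -9 mod 31) = (22, 22).

(22, 22)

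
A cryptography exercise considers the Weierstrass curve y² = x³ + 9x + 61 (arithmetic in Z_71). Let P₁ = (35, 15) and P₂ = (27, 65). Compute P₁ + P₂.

(35, 15) + (27, 65). λ = (65 - 15)/(27 - 35) ≡ 50/63 mod 71. 63⁻¹ ≡ 62 (mod 71), so λ ≡ 47.
  x = λ² - 35 - 27 = 2209 - 62 ≡ 17; y = λ·(35 - 17) - 15 ≡ 50. → (17, 50)

(17, 50)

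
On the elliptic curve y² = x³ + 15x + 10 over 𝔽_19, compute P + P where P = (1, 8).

(15, 0)

tangent at (1, 8): λ = (3·1² + 15)/(2·8) ≡ 18/16. 16⁻¹ ≡ 6 (mod 19), so λ ≡ 18·6 ≡ 13.
  x = λ² - 1 - 1 = 169 - 2 ≡ 15; y = λ·(1 - 15) - 8 ≡ 0. → (15, 0)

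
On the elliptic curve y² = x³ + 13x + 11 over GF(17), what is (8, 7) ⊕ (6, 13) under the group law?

(8, 7) + (6, 13). λ = (13 - 7)/(6 - 8) ≡ 6/15 mod 17. 15⁻¹ ≡ 8 (mod 17), so λ ≡ 14.
  x = λ² - 8 - 6 = 196 - 14 ≡ 12; y = λ·(8 - 12) - 7 ≡ 5. → (12, 5)

(12, 5)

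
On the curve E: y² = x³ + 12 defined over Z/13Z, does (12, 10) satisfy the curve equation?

no

y² = 10² ≡ 9; x³ + 0x + 12 = 1740 ≡ 11 (mod 13). 9 ≠ 11.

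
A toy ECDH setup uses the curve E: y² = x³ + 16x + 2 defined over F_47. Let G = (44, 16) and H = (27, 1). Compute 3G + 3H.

(44, 16)

First 3G:
Repeated addition: build up to 3G.
2G: tangent at (44, 16): λ = (3·44² + 16)/(2·16) ≡ 43/32. 32⁻¹ ≡ 25 (mod 47) since 32·25 = 800 ≡ 1, so λ ≡ 43·25 ≡ 41.
  x = λ² - 44 - 44 = 1681 - 88 ≡ 42; y = λ·(44 - 42) - 16 ≡ 19. → (42, 19)
3G: (42, 19) + (44, 16). λ = (16 - 19)/(44 - 42) ≡ 44/2 mod 47. 2⁻¹ ≡ 24 (mod 47), so λ ≡ 22.
  x = λ² - 42 - 44 = 484 - 86 ≡ 22; y = λ·(42 - 22) - 19 ≡ 45. → (22, 45)
3G = (22, 45).
Next 3H:
Repeated addition: build up to 3H.
2H: tangent at (27, 1): λ = (3·27² + 16)/(2·1) ≡ 41/2. 2⁻¹ ≡ 24 (mod 47), so λ ≡ 41·24 ≡ 44.
  x = λ² - 27 - 27 = 1936 - 54 ≡ 2; y = λ·(27 - 2) - 1 ≡ 18. → (2, 18)
3H: (2, 18) + (27, 1). λ = (1 - 18)/(27 - 2) ≡ 30/25 mod 47. 25⁻¹ ≡ 32 (mod 47) since 25·32 = 800 ≡ 1, so λ ≡ 20.
  x = λ² - 2 - 27 = 400 - 29 ≡ 42; y = λ·(2 - 42) - 18 ≡ 28. → (42, 28)
3H = (42, 28).
Finally 3G + 3H:
(22, 45) + (42, 28). λ = (28 - 45)/(42 - 22) ≡ 30/20 mod 47. 20⁻¹ ≡ 40 (mod 47) since 20·40 = 800 ≡ 1, so λ ≡ 25.
  x = λ² - 22 - 42 = 625 - 64 ≡ 44; y = λ·(22 - 44) - 45 ≡ 16. → (44, 16)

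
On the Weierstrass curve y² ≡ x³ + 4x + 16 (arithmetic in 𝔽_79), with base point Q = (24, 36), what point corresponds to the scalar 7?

(50, 78)

Double-and-add on 7 = (111)₂. Start with Q = (24, 36) for the leading 1-bit.
double: tangent at (24, 36): λ = (3·24² + 4)/(2·36) ≡ 73/72. 72⁻¹ ≡ 45 (mod 79) since 72·45 = 3240 ≡ 1, so λ ≡ 73·45 ≡ 46.
  x = λ² - 24 - 24 = 2116 - 48 ≡ 14; y = λ·(24 - 14) - 36 ≡ 29. → (14, 29)
add Q: (14, 29) + (24, 36). λ = (36 - 29)/(24 - 14) ≡ 7/10 mod 79. 10⁻¹ ≡ 8 (mod 79), so λ ≡ 56.
  x = λ² - 14 - 24 = 3136 - 38 ≡ 17; y = λ·(14 - 17) - 29 ≡ 40. → (17, 40)
double: tangent at (17, 40): λ = (3·17² + 4)/(2·40) ≡ 2/1. 1⁻¹ ≡ 1 (mod 79), so λ ≡ 2·1 ≡ 2.
  x = λ² - 17 - 17 = 4 - 34 ≡ 49; y = λ·(17 - 49) - 40 ≡ 54. → (49, 54)
add Q: (49, 54) + (24, 36). λ = (36 - 54)/(24 - 49) ≡ 61/54 mod 79. 54⁻¹ ≡ 60 (mod 79) since 54·60 = 3240 ≡ 1, so λ ≡ 26.
  x = λ² - 49 - 24 = 676 - 73 ≡ 50; y = λ·(49 - 50) - 54 ≡ 78. → (50, 78)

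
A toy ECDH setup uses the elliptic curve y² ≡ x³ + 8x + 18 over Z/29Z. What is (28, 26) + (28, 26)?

(11, 25)

tangent at (28, 26): λ = (3·28² + 8)/(2·26) ≡ 11/23. 23⁻¹ ≡ 24 (mod 29), so λ ≡ 11·24 ≡ 3.
  x = λ² - 28 - 28 = 9 - 56 ≡ 11; y = λ·(28 - 11) - 26 ≡ 25. → (11, 25)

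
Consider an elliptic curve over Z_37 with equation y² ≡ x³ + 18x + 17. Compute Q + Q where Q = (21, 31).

(21, 6)

tangent at (21, 31): λ = (3·21² + 18)/(2·31) ≡ 9/25. 25⁻¹ ≡ 3 (mod 37), so λ ≡ 9·3 ≡ 27.
  x = λ² - 21 - 21 = 729 - 42 ≡ 21; y = λ·(21 - 21) - 31 ≡ 6. → (21, 6)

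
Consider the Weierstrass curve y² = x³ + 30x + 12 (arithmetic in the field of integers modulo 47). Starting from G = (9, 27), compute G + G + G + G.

Repeated addition: build up to 4G.
2G: tangent at (9, 27): λ = (3·9² + 30)/(2·27) ≡ 38/7. 7⁻¹ ≡ 27 (mod 47) since 7·27 = 189 ≡ 1, so λ ≡ 38·27 ≡ 39.
  x = λ² - 9 - 9 = 1521 - 18 ≡ 46; y = λ·(9 - 46) - 27 ≡ 34. → (46, 34)
3G: (46, 34) + (9, 27). λ = (27 - 34)/(9 - 46) ≡ 40/10 mod 47. 10⁻¹ ≡ 33 (mod 47), so λ ≡ 4.
  x = λ² - 46 - 9 = 16 - 55 ≡ 8; y = λ·(46 - 8) - 34 ≡ 24. → (8, 24)
4G: (8, 24) + (9, 27). λ = (27 - 24)/(9 - 8) ≡ 3/1 mod 47. 1⁻¹ ≡ 1 (mod 47) since 1·1 = 1 ≡ 1, so λ ≡ 3.
  x = λ² - 8 - 9 = 9 - 17 ≡ 39; y = λ·(8 - 39) - 24 ≡ 24. → (39, 24)

(39, 24)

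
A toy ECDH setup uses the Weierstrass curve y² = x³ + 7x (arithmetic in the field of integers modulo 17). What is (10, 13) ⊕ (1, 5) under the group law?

(7, 1)

(10, 13) + (1, 5). λ = (5 - 13)/(1 - 10) ≡ 9/8 mod 17. 8⁻¹ ≡ 15 (mod 17) since 8·15 = 120 ≡ 1, so λ ≡ 16.
  x = λ² - 10 - 1 = 256 - 11 ≡ 7; y = λ·(10 - 7) - 13 ≡ 1. → (7, 1)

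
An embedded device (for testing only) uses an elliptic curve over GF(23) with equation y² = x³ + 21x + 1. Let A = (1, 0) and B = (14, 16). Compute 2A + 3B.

First 2A:
Repeated addition: build up to 2A.
2A: (1, 0) + (1, 0): same x and y₁ ≡ -y₂, so the sum is ∞.
2A = ∞.
Next 3B:
Repeated addition: build up to 3B.
2B: tangent at (14, 16): λ = (3·14² + 21)/(2·16) ≡ 11/9. 9⁻¹ ≡ 18 (mod 23) since 9·18 = 162 ≡ 1, so λ ≡ 11·18 ≡ 14.
  x = λ² - 14 - 14 = 196 - 28 ≡ 7; y = λ·(14 - 7) - 16 ≡ 13. → (7, 13)
3B: (7, 13) + (14, 16). λ = (16 - 13)/(14 - 7) ≡ 3/7 mod 23. 7⁻¹ ≡ 10 (mod 23), so λ ≡ 7.
  x = λ² - 7 - 14 = 49 - 21 ≡ 5; y = λ·(7 - 5) - 13 ≡ 1. → (5, 1)
3B = (5, 1).
Finally 2A + 3B:
∞ + (5, 1) = (5, 1) (identity).

(5, 1)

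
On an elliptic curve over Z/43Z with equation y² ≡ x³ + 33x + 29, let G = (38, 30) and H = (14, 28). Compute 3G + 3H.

(27, 36)

First 3G:
Repeated addition: build up to 3G.
2G: tangent at (38, 30): λ = (3·38² + 33)/(2·30) ≡ 22/17. 17⁻¹ ≡ 38 (mod 43), so λ ≡ 22·38 ≡ 19.
  x = λ² - 38 - 38 = 361 - 76 ≡ 27; y = λ·(38 - 27) - 30 ≡ 7. → (27, 7)
3G: (27, 7) + (38, 30). λ = (30 - 7)/(38 - 27) ≡ 23/11 mod 43. 11⁻¹ ≡ 4 (mod 43) since 11·4 = 44 ≡ 1, so λ ≡ 6.
  x = λ² - 27 - 38 = 36 - 65 ≡ 14; y = λ·(27 - 14) - 7 ≡ 28. → (14, 28)
3G = (14, 28).
Next 3H:
Repeated addition: build up to 3H.
2H: tangent at (14, 28): λ = (3·14² + 33)/(2·28) ≡ 19/13. 13⁻¹ ≡ 10 (mod 43) since 13·10 = 130 ≡ 1, so λ ≡ 19·10 ≡ 18.
  x = λ² - 14 - 14 = 324 - 28 ≡ 38; y = λ·(14 - 38) - 28 ≡ 13. → (38, 13)
3H: (38, 13) + (14, 28). λ = (28 - 13)/(14 - 38) ≡ 15/19 mod 43. 19⁻¹ ≡ 34 (mod 43) since 19·34 = 646 ≡ 1, so λ ≡ 37.
  x = λ² - 38 - 14 = 1369 - 52 ≡ 27; y = λ·(38 - 27) - 13 ≡ 7. → (27, 7)
3H = (27, 7).
Finally 3G + 3H:
(14, 28) + (27, 7). λ = (7 - 28)/(27 - 14) ≡ 22/13 mod 43. 13⁻¹ ≡ 10 (mod 43) since 13·10 = 130 ≡ 1, so λ ≡ 5.
  x = λ² - 14 - 27 = 25 - 41 ≡ 27; y = λ·(14 - 27) - 28 ≡ 36. → (27, 36)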